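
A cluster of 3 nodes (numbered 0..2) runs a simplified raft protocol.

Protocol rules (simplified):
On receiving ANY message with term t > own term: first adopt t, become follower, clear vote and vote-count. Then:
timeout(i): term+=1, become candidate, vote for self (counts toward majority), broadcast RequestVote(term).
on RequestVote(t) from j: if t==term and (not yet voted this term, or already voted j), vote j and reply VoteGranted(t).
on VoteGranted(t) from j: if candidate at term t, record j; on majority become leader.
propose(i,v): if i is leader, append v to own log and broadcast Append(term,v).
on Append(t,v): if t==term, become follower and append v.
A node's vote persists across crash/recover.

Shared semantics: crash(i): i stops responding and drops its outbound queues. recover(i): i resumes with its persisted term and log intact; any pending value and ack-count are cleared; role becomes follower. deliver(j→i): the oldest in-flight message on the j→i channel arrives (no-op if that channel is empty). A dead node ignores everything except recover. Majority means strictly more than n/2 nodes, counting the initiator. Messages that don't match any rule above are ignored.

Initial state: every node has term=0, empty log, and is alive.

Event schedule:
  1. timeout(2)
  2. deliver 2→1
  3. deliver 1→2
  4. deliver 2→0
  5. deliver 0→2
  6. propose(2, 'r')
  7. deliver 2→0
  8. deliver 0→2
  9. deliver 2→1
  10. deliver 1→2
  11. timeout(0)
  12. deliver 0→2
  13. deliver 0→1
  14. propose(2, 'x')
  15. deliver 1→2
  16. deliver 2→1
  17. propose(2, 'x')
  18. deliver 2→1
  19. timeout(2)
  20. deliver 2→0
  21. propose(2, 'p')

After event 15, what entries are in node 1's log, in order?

r

1. timeout(2):  <2:cand t1 ->
2. deliver 2→1:  <1:foll t1 ->
3. deliver 1→2:  <2:lead t1 ->
4. deliver 2→0:  <0:foll t1 ->
5. deliver 0→2:  nop
6. propose(2,'r'):  <2:lead t1 r>
7. deliver 2→0:  <0:foll t1 r>
8. deliver 0→2:  nop
9. deliver 2→1:  <1:foll t1 r>
10. deliver 1→2:  nop
11. timeout(0):  <0:cand t2 r>
12. deliver 0→2:  <2:foll t2 r>
13. deliver 0→1:  <1:foll t2 r>
14. propose(2,'x'):  nop
15. deliver 1→2:  nop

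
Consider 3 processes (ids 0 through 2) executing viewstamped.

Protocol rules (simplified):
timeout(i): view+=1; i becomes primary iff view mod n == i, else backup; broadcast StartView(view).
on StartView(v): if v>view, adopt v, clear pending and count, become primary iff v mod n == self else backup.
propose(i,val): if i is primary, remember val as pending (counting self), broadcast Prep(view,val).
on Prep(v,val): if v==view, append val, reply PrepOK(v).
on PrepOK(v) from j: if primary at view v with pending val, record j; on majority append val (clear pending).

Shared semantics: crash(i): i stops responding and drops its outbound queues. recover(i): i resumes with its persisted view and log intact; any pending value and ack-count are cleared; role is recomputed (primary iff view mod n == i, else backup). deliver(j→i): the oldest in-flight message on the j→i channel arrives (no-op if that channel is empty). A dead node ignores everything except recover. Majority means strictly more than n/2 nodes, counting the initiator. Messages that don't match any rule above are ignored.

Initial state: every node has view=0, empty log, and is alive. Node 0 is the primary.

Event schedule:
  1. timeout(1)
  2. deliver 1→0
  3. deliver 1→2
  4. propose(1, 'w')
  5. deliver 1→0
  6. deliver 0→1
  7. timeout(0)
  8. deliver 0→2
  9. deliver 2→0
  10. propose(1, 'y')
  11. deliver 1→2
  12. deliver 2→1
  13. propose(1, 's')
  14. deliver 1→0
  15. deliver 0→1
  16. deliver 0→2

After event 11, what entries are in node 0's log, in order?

w

after 1 — timeout(1): n1:prim/v1/[-]
after 2 — deliver 1→0: n0:back/v1/[-]
after 3 — deliver 1→2: n2:back/v1/[-]
after 4 — propose(1,'w'): ·
after 5 — deliver 1→0: n0:back/v1/[w]
after 6 — deliver 0→1: n1:prim/v1/[w]
after 7 — timeout(0): n0:back/v2/[w]
after 8 — deliver 0→2: n2:prim/v2/[-]
after 9 — deliver 2→0: ·
after 10 — propose(1,'y'): ·
after 11 — deliver 1→2: ·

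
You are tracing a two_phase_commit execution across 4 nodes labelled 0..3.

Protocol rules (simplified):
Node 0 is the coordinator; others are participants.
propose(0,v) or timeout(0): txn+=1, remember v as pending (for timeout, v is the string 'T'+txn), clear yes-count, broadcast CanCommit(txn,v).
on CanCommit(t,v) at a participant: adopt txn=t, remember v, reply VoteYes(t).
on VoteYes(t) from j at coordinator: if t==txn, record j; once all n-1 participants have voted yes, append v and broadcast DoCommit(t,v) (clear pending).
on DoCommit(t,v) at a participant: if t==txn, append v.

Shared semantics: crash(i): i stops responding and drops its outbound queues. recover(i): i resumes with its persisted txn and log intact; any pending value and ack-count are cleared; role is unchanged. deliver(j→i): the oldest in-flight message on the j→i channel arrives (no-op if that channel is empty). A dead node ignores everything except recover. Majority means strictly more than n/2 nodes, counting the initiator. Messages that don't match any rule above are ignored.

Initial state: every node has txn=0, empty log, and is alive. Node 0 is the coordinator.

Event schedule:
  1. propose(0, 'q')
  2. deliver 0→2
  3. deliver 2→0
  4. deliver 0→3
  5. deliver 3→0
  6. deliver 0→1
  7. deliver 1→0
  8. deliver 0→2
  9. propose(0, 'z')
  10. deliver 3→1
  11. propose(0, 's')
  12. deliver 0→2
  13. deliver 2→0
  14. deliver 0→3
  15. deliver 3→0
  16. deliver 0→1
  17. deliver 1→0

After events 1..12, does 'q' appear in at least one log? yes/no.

yes

step 1 propose(0,'q'): 0={coor,t=1,log=-}
step 2 deliver 0→2: 2={part,t=1,log=-}
step 3 deliver 2→0: —
step 4 deliver 0→3: 3={part,t=1,log=-}
step 5 deliver 3→0: —
step 6 deliver 0→1: 1={part,t=1,log=-}
step 7 deliver 1→0: 0={coor,t=1,log=q}
step 8 deliver 0→2: 2={part,t=1,log=q}
step 9 propose(0,'z'): 0={coor,t=2,log=q}
step 10 deliver 3→1: —
step 11 propose(0,'s'): 0={coor,t=3,log=q}
step 12 deliver 0→2: 2={part,t=2,log=q}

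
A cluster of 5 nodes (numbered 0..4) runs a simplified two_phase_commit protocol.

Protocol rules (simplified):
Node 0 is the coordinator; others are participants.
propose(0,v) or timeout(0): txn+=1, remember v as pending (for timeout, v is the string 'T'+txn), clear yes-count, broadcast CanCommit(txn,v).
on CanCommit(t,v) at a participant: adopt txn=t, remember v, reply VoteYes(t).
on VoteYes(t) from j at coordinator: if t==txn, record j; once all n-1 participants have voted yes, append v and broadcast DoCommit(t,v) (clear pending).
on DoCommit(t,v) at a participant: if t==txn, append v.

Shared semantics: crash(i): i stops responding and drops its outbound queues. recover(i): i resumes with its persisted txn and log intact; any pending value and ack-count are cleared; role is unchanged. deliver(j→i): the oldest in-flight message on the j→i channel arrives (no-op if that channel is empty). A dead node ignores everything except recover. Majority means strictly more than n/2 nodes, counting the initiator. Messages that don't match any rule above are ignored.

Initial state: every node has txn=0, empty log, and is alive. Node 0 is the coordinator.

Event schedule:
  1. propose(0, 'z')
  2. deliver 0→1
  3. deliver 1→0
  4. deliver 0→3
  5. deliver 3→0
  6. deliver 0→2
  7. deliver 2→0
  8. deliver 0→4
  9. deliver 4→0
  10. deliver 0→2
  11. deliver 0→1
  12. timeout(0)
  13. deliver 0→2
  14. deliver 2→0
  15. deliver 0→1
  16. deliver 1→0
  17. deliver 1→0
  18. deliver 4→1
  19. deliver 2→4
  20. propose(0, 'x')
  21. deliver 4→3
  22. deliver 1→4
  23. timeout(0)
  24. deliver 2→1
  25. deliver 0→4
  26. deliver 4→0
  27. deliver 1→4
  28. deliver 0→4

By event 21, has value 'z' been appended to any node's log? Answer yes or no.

e1 propose(0,'z'): 0[coor,t=1,-]
e2 deliver 0→1: 1[part,t=1,-]
e3 deliver 1→0: ·
e4 deliver 0→3: 3[part,t=1,-]
e5 deliver 3→0: ·
e6 deliver 0→2: 2[part,t=1,-]
e7 deliver 2→0: ·
e8 deliver 0→4: 4[part,t=1,-]
e9 deliver 4→0: 0[coor,t=1,z]
e10 deliver 0→2: 2[part,t=1,z]
e11 deliver 0→1: 1[part,t=1,z]
e12 timeout(0): 0[coor,t=2,z]
e13 deliver 0→2: 2[part,t=2,z]
e14 deliver 2→0: ·
e15 deliver 0→1: 1[part,t=2,z]
e16 deliver 1→0: ·
e17 deliver 1→0: ·
e18 deliver 4→1: ·
e19 deliver 2→4: ·
e20 propose(0,'x'): 0[coor,t=3,z]
e21 deliver 4→3: ·

yes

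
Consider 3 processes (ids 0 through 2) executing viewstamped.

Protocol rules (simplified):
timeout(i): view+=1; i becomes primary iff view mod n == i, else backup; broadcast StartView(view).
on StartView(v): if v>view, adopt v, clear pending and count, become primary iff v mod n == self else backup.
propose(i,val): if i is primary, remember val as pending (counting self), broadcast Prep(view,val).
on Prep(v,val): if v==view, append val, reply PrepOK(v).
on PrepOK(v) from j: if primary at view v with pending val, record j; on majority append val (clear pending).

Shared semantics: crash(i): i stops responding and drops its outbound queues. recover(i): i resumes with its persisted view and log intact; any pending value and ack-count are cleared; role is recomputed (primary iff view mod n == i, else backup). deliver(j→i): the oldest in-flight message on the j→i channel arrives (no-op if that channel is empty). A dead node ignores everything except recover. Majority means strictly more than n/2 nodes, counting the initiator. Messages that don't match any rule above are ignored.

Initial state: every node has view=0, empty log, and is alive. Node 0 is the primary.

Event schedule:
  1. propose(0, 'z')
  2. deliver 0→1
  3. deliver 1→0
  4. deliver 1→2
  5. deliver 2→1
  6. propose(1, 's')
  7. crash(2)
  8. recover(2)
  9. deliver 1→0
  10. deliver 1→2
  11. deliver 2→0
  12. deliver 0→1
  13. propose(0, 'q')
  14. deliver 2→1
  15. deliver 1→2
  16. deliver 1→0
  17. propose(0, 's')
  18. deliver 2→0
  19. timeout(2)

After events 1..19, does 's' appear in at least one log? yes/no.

no

e1 propose(0,'z'): ·
e2 deliver 0→1: 1[back,v=0,z]
e3 deliver 1→0: 0[prim,v=0,z]
e4 deliver 1→2: ·
e5 deliver 2→1: ·
e6 propose(1,'s'): ·
e7 crash(2): 2[✗back,v=0,-]
e8 recover(2): 2[back,v=0,-]
e9 deliver 1→0: ·
e10 deliver 1→2: ·
e11 deliver 2→0: ·
e12 deliver 0→1: ·
e13 propose(0,'q'): ·
e14 deliver 2→1: ·
e15 deliver 1→2: ·
e16 deliver 1→0: ·
e17 propose(0,'s'): ·
e18 deliver 2→0: ·
e19 timeout(2): 2[back,v=1,-]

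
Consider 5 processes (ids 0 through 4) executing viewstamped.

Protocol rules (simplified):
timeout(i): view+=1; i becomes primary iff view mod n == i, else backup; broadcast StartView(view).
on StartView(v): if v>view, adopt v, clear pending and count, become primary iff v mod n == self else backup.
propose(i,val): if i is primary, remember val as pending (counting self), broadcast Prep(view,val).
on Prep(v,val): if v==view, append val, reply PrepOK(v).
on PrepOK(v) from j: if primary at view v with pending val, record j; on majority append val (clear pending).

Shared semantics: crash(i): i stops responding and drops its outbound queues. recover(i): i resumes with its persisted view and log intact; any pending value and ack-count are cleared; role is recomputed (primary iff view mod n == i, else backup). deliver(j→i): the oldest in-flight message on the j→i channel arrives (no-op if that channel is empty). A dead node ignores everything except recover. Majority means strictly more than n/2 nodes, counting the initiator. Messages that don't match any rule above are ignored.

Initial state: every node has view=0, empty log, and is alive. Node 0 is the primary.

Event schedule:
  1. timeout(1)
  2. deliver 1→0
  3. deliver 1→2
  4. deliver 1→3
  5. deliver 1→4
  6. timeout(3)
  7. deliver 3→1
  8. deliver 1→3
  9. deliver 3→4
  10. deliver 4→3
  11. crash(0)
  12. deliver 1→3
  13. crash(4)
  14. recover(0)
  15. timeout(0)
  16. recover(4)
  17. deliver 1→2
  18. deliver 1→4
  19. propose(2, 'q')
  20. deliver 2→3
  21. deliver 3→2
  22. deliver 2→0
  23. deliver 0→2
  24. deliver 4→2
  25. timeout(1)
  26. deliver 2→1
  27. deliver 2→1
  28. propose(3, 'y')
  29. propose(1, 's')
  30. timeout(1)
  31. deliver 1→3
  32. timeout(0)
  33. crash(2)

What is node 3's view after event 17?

1. timeout(1):  <1:prim v1 ->
2. deliver 1→0:  <0:back v1 ->
3. deliver 1→2:  <2:back v1 ->
4. deliver 1→3:  <3:back v1 ->
5. deliver 1→4:  <4:back v1 ->
6. timeout(3):  <3:back v2 ->
7. deliver 3→1:  <1:back v2 ->
8. deliver 1→3:  nop
9. deliver 3→4:  <4:back v2 ->
10. deliver 4→3:  nop
11. crash(0):  <0:✗back v1 ->
12. deliver 1→3:  nop
13. crash(4):  <4:✗back v2 ->
14. recover(0):  <0:back v1 ->
15. timeout(0):  <0:back v2 ->
16. recover(4):  <4:back v2 ->
17. deliver 1→2:  nop

2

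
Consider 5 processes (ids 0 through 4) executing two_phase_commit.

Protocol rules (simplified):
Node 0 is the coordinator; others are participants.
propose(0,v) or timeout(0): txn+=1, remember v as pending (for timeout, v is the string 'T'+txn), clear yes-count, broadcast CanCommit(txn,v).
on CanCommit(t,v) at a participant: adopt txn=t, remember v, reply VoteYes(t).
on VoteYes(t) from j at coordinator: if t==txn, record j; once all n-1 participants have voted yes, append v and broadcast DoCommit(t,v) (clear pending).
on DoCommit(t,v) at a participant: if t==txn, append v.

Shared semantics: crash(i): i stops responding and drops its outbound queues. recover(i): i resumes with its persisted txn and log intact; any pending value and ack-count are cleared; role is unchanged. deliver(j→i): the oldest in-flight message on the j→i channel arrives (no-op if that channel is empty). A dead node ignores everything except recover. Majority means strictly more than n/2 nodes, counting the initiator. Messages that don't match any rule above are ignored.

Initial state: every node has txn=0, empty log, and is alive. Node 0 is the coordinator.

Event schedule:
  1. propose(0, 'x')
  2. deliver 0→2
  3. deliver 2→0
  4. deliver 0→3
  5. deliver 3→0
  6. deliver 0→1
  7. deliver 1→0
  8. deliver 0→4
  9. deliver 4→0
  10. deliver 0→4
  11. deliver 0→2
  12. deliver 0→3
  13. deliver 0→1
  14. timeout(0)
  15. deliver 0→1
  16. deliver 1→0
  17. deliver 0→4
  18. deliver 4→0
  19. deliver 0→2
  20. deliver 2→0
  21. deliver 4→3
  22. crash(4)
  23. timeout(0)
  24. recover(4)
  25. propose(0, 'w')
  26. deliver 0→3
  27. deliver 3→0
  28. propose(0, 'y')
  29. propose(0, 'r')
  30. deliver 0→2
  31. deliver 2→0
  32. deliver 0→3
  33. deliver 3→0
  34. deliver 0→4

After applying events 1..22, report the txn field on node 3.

1

1. propose(0,'x'):  <0:coor t1 ->
2. deliver 0→2:  <2:part t1 ->
3. deliver 2→0:  nop
4. deliver 0→3:  <3:part t1 ->
5. deliver 3→0:  nop
6. deliver 0→1:  <1:part t1 ->
7. deliver 1→0:  nop
8. deliver 0→4:  <4:part t1 ->
9. deliver 4→0:  <0:coor t1 x>
10. deliver 0→4:  <4:part t1 x>
11. deliver 0→2:  <2:part t1 x>
12. deliver 0→3:  <3:part t1 x>
13. deliver 0→1:  <1:part t1 x>
14. timeout(0):  <0:coor t2 x>
15. deliver 0→1:  <1:part t2 x>
16. deliver 1→0:  nop
17. deliver 0→4:  <4:part t2 x>
18. deliver 4→0:  nop
19. deliver 0→2:  <2:part t2 x>
20. deliver 2→0:  nop
21. deliver 4→3:  nop
22. crash(4):  <4:✗part t2 x>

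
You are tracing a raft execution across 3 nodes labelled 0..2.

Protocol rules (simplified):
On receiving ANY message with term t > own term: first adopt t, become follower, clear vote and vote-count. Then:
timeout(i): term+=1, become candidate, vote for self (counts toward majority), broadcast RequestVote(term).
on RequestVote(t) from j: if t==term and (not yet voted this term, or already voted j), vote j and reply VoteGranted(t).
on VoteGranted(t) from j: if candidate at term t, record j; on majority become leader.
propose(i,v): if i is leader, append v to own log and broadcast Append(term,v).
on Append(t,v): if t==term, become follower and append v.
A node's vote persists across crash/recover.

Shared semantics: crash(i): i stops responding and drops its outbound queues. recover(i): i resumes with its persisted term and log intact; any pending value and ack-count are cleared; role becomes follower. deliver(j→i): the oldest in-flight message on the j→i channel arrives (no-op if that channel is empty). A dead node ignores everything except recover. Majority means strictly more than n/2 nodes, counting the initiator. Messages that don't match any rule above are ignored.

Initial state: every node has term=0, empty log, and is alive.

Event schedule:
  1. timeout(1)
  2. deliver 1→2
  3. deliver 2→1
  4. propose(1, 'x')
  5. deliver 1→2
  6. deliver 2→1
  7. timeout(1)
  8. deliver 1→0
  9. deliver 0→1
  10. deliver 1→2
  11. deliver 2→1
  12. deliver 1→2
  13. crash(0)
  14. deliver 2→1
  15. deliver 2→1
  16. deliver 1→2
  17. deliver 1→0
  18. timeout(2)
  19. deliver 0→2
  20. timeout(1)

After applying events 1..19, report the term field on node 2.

3

after 1 — timeout(1): n1:cand/t1/[-]
after 2 — deliver 1→2: n2:foll/t1/[-]
after 3 — deliver 2→1: n1:lead/t1/[-]
after 4 — propose(1,'x'): n1:lead/t1/[x]
after 5 — deliver 1→2: n2:foll/t1/[x]
after 6 — deliver 2→1: ·
after 7 — timeout(1): n1:cand/t2/[x]
after 8 — deliver 1→0: n0:foll/t1/[-]
after 9 — deliver 0→1: ·
after 10 — deliver 1→2: n2:foll/t2/[x]
after 11 — deliver 2→1: n1:lead/t2/[x]
after 12 — deliver 1→2: ·
after 13 — crash(0): n0:✗foll/t1/[-]
after 14 — deliver 2→1: ·
after 15 — deliver 2→1: ·
after 16 — deliver 1→2: ·
after 17 — deliver 1→0: ·
after 18 — timeout(2): n2:cand/t3/[x]
after 19 — deliver 0→2: ·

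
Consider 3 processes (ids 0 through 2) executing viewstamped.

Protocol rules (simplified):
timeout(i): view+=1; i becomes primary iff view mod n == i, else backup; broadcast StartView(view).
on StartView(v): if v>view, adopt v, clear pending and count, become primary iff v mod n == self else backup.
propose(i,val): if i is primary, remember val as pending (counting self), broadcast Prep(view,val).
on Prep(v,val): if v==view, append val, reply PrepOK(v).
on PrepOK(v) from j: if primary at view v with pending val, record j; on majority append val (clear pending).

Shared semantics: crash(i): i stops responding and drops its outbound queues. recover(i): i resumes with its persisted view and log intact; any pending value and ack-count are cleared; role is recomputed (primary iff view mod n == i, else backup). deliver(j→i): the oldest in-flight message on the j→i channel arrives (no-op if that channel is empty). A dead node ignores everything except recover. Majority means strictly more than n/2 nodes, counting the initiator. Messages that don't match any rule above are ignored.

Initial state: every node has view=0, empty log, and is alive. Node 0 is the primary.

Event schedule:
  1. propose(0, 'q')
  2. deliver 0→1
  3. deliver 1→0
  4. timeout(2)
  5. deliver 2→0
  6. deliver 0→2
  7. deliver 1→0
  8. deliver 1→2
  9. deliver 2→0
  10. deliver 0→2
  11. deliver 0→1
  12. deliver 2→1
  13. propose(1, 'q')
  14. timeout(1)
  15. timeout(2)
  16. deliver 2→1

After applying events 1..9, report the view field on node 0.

step 1 propose(0,'q'): —
step 2 deliver 0→1: 1={back,v=0,log=q}
step 3 deliver 1→0: 0={prim,v=0,log=q}
step 4 timeout(2): 2={back,v=1,log=-}
step 5 deliver 2→0: 0={back,v=1,log=q}
step 6 deliver 0→2: —
step 7 deliver 1→0: —
step 8 deliver 1→2: —
step 9 deliver 2→0: —

1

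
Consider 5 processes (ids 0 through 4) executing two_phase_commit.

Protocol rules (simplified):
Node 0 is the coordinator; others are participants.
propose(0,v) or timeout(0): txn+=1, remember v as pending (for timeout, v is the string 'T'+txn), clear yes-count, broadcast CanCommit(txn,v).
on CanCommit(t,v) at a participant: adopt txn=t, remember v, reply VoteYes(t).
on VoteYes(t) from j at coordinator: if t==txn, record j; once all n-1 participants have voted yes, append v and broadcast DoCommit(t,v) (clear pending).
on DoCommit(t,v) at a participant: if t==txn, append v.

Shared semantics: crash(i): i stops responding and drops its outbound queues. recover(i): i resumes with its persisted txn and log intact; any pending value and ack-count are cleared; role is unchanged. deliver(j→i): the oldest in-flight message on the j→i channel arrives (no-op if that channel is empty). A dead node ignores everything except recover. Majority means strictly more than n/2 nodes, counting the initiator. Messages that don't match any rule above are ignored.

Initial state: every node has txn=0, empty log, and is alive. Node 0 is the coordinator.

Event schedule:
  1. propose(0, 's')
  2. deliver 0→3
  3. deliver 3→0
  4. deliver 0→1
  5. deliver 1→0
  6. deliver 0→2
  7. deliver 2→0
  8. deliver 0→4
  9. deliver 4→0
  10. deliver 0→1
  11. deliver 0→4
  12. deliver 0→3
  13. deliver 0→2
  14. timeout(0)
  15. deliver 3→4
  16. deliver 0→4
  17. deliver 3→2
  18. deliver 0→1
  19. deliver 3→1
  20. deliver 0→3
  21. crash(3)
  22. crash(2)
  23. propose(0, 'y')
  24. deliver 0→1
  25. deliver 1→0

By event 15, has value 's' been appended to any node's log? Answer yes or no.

yes

after 1 — propose(0,'s'): n0:coor/t1/[-]
after 2 — deliver 0→3: n3:part/t1/[-]
after 3 — deliver 3→0: ·
after 4 — deliver 0→1: n1:part/t1/[-]
after 5 — deliver 1→0: ·
after 6 — deliver 0→2: n2:part/t1/[-]
after 7 — deliver 2→0: ·
after 8 — deliver 0→4: n4:part/t1/[-]
after 9 — deliver 4→0: n0:coor/t1/[s]
after 10 — deliver 0→1: n1:part/t1/[s]
after 11 — deliver 0→4: n4:part/t1/[s]
after 12 — deliver 0→3: n3:part/t1/[s]
after 13 — deliver 0→2: n2:part/t1/[s]
after 14 — timeout(0): n0:coor/t2/[s]
after 15 — deliver 3→4: ·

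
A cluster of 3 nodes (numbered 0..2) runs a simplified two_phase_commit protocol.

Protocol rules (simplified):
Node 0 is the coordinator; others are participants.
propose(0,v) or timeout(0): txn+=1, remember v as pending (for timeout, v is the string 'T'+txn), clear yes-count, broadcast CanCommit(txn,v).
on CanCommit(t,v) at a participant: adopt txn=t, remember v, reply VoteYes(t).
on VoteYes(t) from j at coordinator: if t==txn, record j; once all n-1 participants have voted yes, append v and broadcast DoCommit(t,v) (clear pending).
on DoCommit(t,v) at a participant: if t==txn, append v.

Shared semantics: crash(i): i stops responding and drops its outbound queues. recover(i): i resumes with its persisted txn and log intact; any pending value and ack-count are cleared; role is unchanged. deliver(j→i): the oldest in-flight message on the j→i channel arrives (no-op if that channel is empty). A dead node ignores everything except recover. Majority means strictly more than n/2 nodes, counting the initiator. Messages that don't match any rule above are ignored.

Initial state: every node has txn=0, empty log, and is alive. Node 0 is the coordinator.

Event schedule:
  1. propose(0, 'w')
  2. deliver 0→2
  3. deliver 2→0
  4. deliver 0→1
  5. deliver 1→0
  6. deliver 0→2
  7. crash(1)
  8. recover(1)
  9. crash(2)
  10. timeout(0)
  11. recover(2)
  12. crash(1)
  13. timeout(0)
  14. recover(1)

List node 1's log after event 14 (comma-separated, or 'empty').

step 1 propose(0,'w'): 0={coor,t=1,log=-}
step 2 deliver 0→2: 2={part,t=1,log=-}
step 3 deliver 2→0: —
step 4 deliver 0→1: 1={part,t=1,log=-}
step 5 deliver 1→0: 0={coor,t=1,log=w}
step 6 deliver 0→2: 2={part,t=1,log=w}
step 7 crash(1): 1={✗part,t=1,log=-}
step 8 recover(1): 1={part,t=1,log=-}
step 9 crash(2): 2={✗part,t=1,log=w}
step 10 timeout(0): 0={coor,t=2,log=w}
step 11 recover(2): 2={part,t=1,log=w}
step 12 crash(1): 1={✗part,t=1,log=-}
step 13 timeout(0): 0={coor,t=3,log=w}
step 14 recover(1): 1={part,t=1,log=-}

empty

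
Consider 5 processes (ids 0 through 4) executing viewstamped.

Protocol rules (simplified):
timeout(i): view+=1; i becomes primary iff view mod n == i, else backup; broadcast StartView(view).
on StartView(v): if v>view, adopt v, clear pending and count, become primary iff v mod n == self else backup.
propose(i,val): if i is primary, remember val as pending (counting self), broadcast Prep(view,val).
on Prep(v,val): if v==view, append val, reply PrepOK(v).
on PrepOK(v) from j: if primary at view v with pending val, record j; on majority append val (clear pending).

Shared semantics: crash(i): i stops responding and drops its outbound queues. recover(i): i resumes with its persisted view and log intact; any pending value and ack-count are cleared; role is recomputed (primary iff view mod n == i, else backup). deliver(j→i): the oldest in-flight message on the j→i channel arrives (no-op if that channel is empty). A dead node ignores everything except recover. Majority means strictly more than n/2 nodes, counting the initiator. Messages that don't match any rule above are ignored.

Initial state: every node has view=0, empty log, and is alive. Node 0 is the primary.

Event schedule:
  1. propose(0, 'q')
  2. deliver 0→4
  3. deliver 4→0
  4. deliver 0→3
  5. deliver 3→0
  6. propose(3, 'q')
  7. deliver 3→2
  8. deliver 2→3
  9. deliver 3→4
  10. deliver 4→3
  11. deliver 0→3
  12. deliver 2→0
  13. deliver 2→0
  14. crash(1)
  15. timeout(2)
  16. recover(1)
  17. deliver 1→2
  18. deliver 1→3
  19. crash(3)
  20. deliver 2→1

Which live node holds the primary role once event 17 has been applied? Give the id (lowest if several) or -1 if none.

0

[1] propose(0,'q') → ∅
[2] deliver 0→4 → N4(back v0 [q])
[3] deliver 4→0 → ∅
[4] deliver 0→3 → N3(back v0 [q])
[5] deliver 3→0 → N0(prim v0 [q])
[6] propose(3,'q') → ∅
[7] deliver 3→2 → ∅
[8] deliver 2→3 → ∅
[9] deliver 3→4 → ∅
[10] deliver 4→3 → ∅
[11] deliver 0→3 → ∅
[12] deliver 2→0 → ∅
[13] deliver 2→0 → ∅
[14] crash(1) → N1(✗back v0 [-])
[15] timeout(2) → N2(back v1 [-])
[16] recover(1) → N1(back v0 [-])
[17] deliver 1→2 → ∅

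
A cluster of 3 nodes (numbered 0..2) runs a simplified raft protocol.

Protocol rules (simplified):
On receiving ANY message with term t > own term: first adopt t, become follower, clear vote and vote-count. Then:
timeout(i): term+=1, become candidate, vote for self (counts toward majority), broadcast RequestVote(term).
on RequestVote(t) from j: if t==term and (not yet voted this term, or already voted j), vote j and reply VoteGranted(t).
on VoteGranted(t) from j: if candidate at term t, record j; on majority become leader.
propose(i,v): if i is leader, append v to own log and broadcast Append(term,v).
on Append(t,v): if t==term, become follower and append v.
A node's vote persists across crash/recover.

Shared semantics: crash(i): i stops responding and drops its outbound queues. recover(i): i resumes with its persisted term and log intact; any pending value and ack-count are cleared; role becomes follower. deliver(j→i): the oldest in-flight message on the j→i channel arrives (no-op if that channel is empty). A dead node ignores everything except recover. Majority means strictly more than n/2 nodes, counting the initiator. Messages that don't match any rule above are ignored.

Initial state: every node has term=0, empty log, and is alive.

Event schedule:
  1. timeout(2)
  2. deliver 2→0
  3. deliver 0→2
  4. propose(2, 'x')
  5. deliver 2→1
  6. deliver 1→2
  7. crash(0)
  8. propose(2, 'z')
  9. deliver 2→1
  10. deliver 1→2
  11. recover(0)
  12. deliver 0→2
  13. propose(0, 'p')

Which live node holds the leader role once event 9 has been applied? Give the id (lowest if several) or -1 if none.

2

1. timeout(2):  <2:cand t1 ->
2. deliver 2→0:  <0:foll t1 ->
3. deliver 0→2:  <2:lead t1 ->
4. propose(2,'x'):  <2:lead t1 x>
5. deliver 2→1:  <1:foll t1 ->
6. deliver 1→2:  nop
7. crash(0):  <0:✗foll t1 ->
8. propose(2,'z'):  <2:lead t1 x,z>
9. deliver 2→1:  <1:foll t1 x>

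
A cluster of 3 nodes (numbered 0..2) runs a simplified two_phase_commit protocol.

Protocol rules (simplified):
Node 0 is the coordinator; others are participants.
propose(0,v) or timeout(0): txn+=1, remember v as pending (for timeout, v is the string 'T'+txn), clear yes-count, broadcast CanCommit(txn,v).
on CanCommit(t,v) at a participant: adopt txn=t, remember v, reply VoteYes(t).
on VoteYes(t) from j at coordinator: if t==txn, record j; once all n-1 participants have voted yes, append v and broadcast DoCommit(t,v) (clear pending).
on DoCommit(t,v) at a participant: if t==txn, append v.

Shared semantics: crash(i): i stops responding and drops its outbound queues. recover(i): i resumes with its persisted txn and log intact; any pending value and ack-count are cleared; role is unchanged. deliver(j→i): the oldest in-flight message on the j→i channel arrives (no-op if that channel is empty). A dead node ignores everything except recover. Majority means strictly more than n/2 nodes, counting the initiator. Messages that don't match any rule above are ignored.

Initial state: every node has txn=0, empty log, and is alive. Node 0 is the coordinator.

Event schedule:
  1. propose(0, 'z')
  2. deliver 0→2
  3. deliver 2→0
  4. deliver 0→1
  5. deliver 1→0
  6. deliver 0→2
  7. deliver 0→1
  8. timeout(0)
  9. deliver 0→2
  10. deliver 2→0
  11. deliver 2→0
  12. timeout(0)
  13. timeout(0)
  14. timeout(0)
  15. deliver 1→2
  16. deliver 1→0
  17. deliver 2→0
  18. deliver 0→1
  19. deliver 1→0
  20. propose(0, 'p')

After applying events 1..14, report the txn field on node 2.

2

[1] propose(0,'z') → N0(coor t1 [-])
[2] deliver 0→2 → N2(part t1 [-])
[3] deliver 2→0 → ∅
[4] deliver 0→1 → N1(part t1 [-])
[5] deliver 1→0 → N0(coor t1 [z])
[6] deliver 0→2 → N2(part t1 [z])
[7] deliver 0→1 → N1(part t1 [z])
[8] timeout(0) → N0(coor t2 [z])
[9] deliver 0→2 → N2(part t2 [z])
[10] deliver 2→0 → ∅
[11] deliver 2→0 → ∅
[12] timeout(0) → N0(coor t3 [z])
[13] timeout(0) → N0(coor t4 [z])
[14] timeout(0) → N0(coor t5 [z])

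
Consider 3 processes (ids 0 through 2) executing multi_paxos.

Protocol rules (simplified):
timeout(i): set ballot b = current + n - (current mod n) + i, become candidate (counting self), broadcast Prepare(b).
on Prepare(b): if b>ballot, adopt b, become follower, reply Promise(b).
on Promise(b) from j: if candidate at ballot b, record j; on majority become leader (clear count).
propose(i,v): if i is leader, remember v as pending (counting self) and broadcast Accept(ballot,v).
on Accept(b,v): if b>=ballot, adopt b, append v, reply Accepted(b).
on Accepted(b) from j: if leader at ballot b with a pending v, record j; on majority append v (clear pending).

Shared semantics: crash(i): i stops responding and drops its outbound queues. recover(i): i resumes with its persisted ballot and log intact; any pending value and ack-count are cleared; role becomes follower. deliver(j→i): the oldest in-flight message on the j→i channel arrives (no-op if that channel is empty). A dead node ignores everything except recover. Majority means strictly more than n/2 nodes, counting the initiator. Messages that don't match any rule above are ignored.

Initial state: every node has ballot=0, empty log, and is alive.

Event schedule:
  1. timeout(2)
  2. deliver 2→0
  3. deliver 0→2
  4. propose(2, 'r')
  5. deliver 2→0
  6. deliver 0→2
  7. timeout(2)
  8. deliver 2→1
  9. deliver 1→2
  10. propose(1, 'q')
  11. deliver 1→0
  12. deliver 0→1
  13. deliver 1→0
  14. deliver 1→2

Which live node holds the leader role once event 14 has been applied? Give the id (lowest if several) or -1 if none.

-1

[1] timeout(2) → N2(cand b5 [-])
[2] deliver 2→0 → N0(foll b5 [-])
[3] deliver 0→2 → N2(lead b5 [-])
[4] propose(2,'r') → ∅
[5] deliver 2→0 → N0(foll b5 [r])
[6] deliver 0→2 → N2(lead b5 [r])
[7] timeout(2) → N2(cand b8 [r])
[8] deliver 2→1 → N1(foll b5 [-])
[9] deliver 1→2 → ∅
[10] propose(1,'q') → ∅
[11] deliver 1→0 → ∅
[12] deliver 0→1 → ∅
[13] deliver 1→0 → ∅
[14] deliver 1→2 → ∅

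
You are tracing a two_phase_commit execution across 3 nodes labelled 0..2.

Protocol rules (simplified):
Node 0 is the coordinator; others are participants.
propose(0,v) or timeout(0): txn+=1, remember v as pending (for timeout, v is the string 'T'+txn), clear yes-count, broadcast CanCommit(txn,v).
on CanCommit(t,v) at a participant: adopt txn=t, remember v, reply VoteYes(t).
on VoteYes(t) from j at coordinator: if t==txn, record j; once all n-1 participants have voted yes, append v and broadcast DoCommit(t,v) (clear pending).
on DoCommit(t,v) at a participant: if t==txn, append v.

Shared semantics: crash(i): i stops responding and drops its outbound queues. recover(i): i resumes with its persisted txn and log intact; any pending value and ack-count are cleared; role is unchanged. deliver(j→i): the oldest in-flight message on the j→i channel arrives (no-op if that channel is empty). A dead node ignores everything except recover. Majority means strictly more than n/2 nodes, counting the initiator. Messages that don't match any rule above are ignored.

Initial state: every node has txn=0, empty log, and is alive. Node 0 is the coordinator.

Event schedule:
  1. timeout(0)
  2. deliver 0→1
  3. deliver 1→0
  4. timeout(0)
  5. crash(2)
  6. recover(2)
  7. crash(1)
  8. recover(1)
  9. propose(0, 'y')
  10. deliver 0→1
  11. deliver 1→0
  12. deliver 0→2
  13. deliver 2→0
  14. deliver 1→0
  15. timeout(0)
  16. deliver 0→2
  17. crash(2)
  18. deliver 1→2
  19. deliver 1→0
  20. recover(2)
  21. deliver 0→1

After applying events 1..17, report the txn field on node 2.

2

1. timeout(0):  <0:coor t1 ->
2. deliver 0→1:  <1:part t1 ->
3. deliver 1→0:  nop
4. timeout(0):  <0:coor t2 ->
5. crash(2):  <2:✗part t0 ->
6. recover(2):  <2:part t0 ->
7. crash(1):  <1:✗part t1 ->
8. recover(1):  <1:part t1 ->
9. propose(0,'y'):  <0:coor t3 ->
10. deliver 0→1:  <1:part t2 ->
11. deliver 1→0:  nop
12. deliver 0→2:  <2:part t1 ->
13. deliver 2→0:  nop
14. deliver 1→0:  nop
15. timeout(0):  <0:coor t4 ->
16. deliver 0→2:  <2:part t2 ->
17. crash(2):  <2:✗part t2 ->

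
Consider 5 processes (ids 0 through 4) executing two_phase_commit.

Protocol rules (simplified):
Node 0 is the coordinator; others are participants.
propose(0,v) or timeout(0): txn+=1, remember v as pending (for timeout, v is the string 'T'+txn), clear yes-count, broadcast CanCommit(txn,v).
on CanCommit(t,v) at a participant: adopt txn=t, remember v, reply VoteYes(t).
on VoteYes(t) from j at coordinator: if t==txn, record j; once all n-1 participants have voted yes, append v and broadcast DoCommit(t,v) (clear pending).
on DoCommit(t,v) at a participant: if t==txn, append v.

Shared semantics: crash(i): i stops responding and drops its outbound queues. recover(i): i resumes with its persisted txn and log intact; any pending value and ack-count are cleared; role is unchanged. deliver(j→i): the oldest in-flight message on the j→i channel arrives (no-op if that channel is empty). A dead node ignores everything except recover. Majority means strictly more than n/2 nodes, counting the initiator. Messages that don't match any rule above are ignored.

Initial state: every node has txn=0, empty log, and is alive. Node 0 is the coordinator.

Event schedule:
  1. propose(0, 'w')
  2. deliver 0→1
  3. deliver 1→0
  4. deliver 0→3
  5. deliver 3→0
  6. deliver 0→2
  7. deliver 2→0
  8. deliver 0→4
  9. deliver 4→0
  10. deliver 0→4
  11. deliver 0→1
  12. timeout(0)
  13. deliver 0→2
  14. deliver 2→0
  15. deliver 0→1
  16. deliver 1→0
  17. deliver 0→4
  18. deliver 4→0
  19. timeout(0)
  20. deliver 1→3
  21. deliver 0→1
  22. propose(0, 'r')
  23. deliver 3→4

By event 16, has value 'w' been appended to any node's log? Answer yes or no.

yes

[1] propose(0,'w') → N0(coor t1 [-])
[2] deliver 0→1 → N1(part t1 [-])
[3] deliver 1→0 → ∅
[4] deliver 0→3 → N3(part t1 [-])
[5] deliver 3→0 → ∅
[6] deliver 0→2 → N2(part t1 [-])
[7] deliver 2→0 → ∅
[8] deliver 0→4 → N4(part t1 [-])
[9] deliver 4→0 → N0(coor t1 [w])
[10] deliver 0→4 → N4(part t1 [w])
[11] deliver 0→1 → N1(part t1 [w])
[12] timeout(0) → N0(coor t2 [w])
[13] deliver 0→2 → N2(part t1 [w])
[14] deliver 2→0 → ∅
[15] deliver 0→1 → N1(part t2 [w])
[16] deliver 1→0 → ∅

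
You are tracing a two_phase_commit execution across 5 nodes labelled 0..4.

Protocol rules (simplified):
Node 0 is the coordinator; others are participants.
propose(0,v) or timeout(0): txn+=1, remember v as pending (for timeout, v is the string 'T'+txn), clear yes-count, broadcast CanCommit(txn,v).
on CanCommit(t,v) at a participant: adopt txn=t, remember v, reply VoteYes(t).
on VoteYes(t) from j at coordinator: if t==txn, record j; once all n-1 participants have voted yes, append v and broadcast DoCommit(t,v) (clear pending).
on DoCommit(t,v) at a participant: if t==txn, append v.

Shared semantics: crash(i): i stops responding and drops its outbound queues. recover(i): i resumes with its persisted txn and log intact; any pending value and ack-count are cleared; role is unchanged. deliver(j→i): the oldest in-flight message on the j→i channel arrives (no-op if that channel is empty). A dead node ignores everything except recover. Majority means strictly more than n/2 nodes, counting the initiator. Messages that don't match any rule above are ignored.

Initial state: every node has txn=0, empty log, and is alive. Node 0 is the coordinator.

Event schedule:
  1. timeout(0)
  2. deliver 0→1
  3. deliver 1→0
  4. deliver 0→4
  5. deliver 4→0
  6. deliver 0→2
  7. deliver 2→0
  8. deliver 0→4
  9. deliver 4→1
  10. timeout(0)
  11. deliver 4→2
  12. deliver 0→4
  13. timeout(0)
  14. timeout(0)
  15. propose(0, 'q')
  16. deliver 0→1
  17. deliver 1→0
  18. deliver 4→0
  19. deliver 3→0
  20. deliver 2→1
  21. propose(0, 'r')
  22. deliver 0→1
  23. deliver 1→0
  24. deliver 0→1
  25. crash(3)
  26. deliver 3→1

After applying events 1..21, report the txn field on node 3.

0

1. timeout(0):  <0:coor t1 ->
2. deliver 0→1:  <1:part t1 ->
3. deliver 1→0:  nop
4. deliver 0→4:  <4:part t1 ->
5. deliver 4→0:  nop
6. deliver 0→2:  <2:part t1 ->
7. deliver 2→0:  nop
8. deliver 0→4:  nop
9. deliver 4→1:  nop
10. timeout(0):  <0:coor t2 ->
11. deliver 4→2:  nop
12. deliver 0→4:  <4:part t2 ->
13. timeout(0):  <0:coor t3 ->
14. timeout(0):  <0:coor t4 ->
15. propose(0,'q'):  <0:coor t5 ->
16. deliver 0→1:  <1:part t2 ->
17. deliver 1→0:  nop
18. deliver 4→0:  nop
19. deliver 3→0:  nop
20. deliver 2→1:  nop
21. propose(0,'r'):  <0:coor t6 ->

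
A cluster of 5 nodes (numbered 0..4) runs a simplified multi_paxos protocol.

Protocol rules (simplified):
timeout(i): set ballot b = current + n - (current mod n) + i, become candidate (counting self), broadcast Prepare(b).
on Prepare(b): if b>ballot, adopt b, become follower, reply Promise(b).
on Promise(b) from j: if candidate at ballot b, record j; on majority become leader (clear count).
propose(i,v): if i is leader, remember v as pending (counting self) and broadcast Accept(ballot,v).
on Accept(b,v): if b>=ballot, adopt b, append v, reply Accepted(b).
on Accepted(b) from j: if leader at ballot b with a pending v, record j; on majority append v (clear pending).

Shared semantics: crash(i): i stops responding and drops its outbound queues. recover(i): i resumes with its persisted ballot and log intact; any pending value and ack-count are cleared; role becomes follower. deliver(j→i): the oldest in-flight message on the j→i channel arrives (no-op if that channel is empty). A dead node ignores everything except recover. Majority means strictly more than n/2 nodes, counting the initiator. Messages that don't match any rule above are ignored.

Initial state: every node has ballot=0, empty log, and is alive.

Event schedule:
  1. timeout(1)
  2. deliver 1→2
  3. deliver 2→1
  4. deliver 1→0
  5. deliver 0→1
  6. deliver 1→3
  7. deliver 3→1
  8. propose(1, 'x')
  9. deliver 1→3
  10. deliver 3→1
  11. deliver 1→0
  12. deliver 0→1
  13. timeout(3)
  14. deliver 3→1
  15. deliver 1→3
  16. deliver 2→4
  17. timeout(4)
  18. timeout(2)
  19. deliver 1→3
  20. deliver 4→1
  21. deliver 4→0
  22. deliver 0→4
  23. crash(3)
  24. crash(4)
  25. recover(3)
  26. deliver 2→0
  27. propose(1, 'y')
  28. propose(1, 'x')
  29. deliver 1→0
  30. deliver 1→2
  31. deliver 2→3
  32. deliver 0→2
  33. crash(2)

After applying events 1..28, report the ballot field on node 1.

13

[1] timeout(1) → N1(cand b6 [-])
[2] deliver 1→2 → N2(foll b6 [-])
[3] deliver 2→1 → ∅
[4] deliver 1→0 → N0(foll b6 [-])
[5] deliver 0→1 → N1(lead b6 [-])
[6] deliver 1→3 → N3(foll b6 [-])
[7] deliver 3→1 → ∅
[8] propose(1,'x') → ∅
[9] deliver 1→3 → N3(foll b6 [x])
[10] deliver 3→1 → ∅
[11] deliver 1→0 → N0(foll b6 [x])
[12] deliver 0→1 → N1(lead b6 [x])
[13] timeout(3) → N3(cand b13 [x])
[14] deliver 3→1 → N1(foll b13 [x])
[15] deliver 1→3 → ∅
[16] deliver 2→4 → ∅
[17] timeout(4) → N4(cand b9 [-])
[18] timeout(2) → N2(cand b12 [-])
[19] deliver 1→3 → ∅
[20] deliver 4→1 → ∅
[21] deliver 4→0 → N0(foll b9 [x])
[22] deliver 0→4 → ∅
[23] crash(3) → N3(✗cand b13 [x])
[24] crash(4) → N4(✗cand b9 [-])
[25] recover(3) → N3(foll b13 [x])
[26] deliver 2→0 → N0(foll b12 [x])
[27] propose(1,'y') → ∅
[28] propose(1,'x') → ∅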